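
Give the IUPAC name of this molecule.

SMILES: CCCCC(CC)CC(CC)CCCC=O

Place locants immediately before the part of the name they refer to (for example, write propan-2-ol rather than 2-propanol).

5,7-diethylundecanal

Counting along the main chain through the –CHO group gives 11 carbons: the parent is undecane.
An aldehyde (terminal –CHO) is the principal characteristic group, giving the suffix -al.
Number the chain so that the aldehyde carbon is C-1 by definition.
With this numbering: ethyl groups at C-5 and C-7.
The name is 5,7-diethylundecanal.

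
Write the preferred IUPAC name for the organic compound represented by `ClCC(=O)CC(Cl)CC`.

1,4-dichlorohexan-2-one

The longest chain bearing the carbonyl is 6 carbons long (hexane).
A ketone (C=O on an internal carbon) is the principal characteristic group, giving the suffix -one.
Choose the numbering such that numbering from this end puts the carbonyl group at C-2 rather than C-5.
This places the carbonyl at C-2; chloro groups at C-1 and C-4.
Putting it together: 1,4-dichlorohexan-2-one.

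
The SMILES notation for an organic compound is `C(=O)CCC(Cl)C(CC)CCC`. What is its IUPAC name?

Counting along the main chain through the –CHO group gives 8 carbons: the parent is octane.
The principal characteristic group is an aldehyde (terminal –CHO), named with the suffix -al.
Number the chain so that the aldehyde carbon is C-1 by definition.
That gives a chloro group at C-4; an ethyl group at C-5.
Prefixes are listed alphabetically: chloro, ethyl.
The name is 4-chloro-5-ethyloctanal.

4-chloro-5-ethyloctanal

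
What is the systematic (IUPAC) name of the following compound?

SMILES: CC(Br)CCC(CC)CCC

The longest continuous carbon chain has 8 atoms, so the parent hydride is octane.
The numbering direction is chosen so that the substituent locant set {2,5} is lower than {4,7} at the first point of difference.
With this numbering: a bromo group at C-2; an ethyl group at C-5.
Substituent prefixes are cited in alphabetical order (multiplying prefixes like di-/tri- are ignored for ordering).
Putting it together: 2-bromo-5-ethyloctane.

2-bromo-5-ethyloctane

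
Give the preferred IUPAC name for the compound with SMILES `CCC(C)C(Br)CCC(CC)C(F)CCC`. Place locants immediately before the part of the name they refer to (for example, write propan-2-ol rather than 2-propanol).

4-bromo-7-ethyl-8-fluoro-3-methylundecane

The longest continuous carbon chain has 11 atoms, so the parent hydride is undecane.
Choose the numbering such that the substituent locant set {3,4,7,8} is lower than {4,5,8,9} at the first point of difference.
This places a bromo group at C-4; an ethyl group at C-7; a fluoro group at C-8; a methyl group at C-3.
The substituents are ordered alphabetically, ignoring any di-/tri- multipliers.
The name is 4-bromo-7-ethyl-8-fluoro-3-methylundecane.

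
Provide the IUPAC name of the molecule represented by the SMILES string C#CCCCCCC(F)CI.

8-fluoro-9-iodonon-1-yne

Counting along the main chain through the multiple bond gives 9 carbons: the parent is nonane.
The chain contains a C≡C triple bond, so the unsaturation ending is -yne.
Number the chain so that numbering from this end puts the triple bond at C-1 rather than C-8.
This places the triple bond between C-1 and C-2; a fluoro group at C-8; an iodo group at C-9.
Prefixes are listed alphabetically: fluoro, iodo.
The name is 8-fluoro-9-iodonon-1-yne.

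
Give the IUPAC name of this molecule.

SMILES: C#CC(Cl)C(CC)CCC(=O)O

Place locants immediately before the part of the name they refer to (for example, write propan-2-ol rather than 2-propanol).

5-chloro-4-ethylhept-6-ynoic acid

Counting along the main chain through the –COOH group and the multiple bond gives 7 carbons: the parent is heptane.
A carboxylic acid (terminal –COOH) is the principal characteristic group, giving the suffix -oic acid.
The chain contains a C≡C triple bond, so the unsaturation ending is -yne.
The numbering direction is chosen so that the carboxylic acid carbon is C-1 by definition.
That gives the triple bond between C-6 and C-7; a chloro group at C-5; an ethyl group at C-4.
Prefixes are listed alphabetically: chloro, ethyl.
Putting it together: 5-chloro-4-ethylhept-6-ynoic acid.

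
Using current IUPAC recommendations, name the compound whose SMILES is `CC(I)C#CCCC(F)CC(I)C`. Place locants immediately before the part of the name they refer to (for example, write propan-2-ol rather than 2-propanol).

The longest chain bearing the multiple bond is 10 carbons long (decane).
A C≡C triple bond in the chain gives the infix -yne-.
Choose the numbering such that numbering from this end puts the triple bond at C-3 rather than C-7.
With this numbering: the triple bond between C-3 and C-4; a fluoro group at C-7; iodo groups at C-2 and C-9.
Substituent prefixes are cited in alphabetical order (multiplying prefixes like di-/tri- are ignored for ordering).
Putting it together: 7-fluoro-2,9-diiododec-3-yne.

7-fluoro-2,9-diiododec-3-yne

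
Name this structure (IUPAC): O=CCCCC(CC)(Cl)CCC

5-chloro-5-ethyloctanal

Counting along the main chain through the –CHO group gives 8 carbons: the parent is octane.
The principal characteristic group is an aldehyde (terminal –CHO), named with the suffix -al.
The numbering direction is chosen so that the aldehyde carbon is C-1 by definition.
That gives a chloro group at C-5; an ethyl group at C-5.
The substituents are ordered alphabetically, ignoring any di-/tri- multipliers.
Assembling the pieces gives 5-chloro-5-ethyloctanal.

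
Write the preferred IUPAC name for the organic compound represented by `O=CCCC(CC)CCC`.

The longest carbon chain that includes the –CHO group has 7 carbons, so the parent hydride is heptane.
An aldehyde (terminal –CHO) is the principal characteristic group, giving the suffix -al.
The numbering direction is chosen so that the aldehyde carbon is C-1 by definition.
This places an ethyl group at C-4.
Assembling the pieces gives 4-ethylheptanal.

4-ethylheptanal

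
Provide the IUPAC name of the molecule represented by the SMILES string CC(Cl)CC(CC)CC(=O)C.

The longest chain bearing the carbonyl is 7 carbons long (heptane).
A ketone (C=O on an internal carbon) is the principal characteristic group, giving the suffix -one.
Number the chain so that numbering from this end puts the carbonyl group at C-2 rather than C-6.
This places the carbonyl at C-2; a chloro group at C-6; an ethyl group at C-4.
Substituent prefixes are cited in alphabetical order (multiplying prefixes like di-/tri- are ignored for ordering).
Assembling the pieces gives 6-chloro-4-ethylheptan-2-one.

6-chloro-4-ethylheptan-2-one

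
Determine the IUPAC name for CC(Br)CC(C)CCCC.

2-bromo-4-methyloctane

The longest carbon chain is 8 atoms: the parent is octane.
Number the chain so that the substituent locant set {2,4} is lower than {5,7} at the first point of difference.
That gives a bromo group at C-2; a methyl group at C-4.
Substituent prefixes are cited in alphabetical order (multiplying prefixes like di-/tri- are ignored for ordering).
Putting it together: 2-bromo-4-methyloctane.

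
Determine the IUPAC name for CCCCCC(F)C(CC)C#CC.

The longest carbon chain that includes the multiple bond has 10 carbons, so the parent hydride is decane.
The chain contains a C≡C triple bond, so the unsaturation ending is -yne.
The numbering direction is chosen so that numbering from this end puts the triple bond at C-2 rather than C-8.
That gives the triple bond between C-2 and C-3; an ethyl group at C-4; a fluoro group at C-5.
The substituents are ordered alphabetically, ignoring any di-/tri- multipliers.
Assembling the pieces gives 4-ethyl-5-fluorodec-2-yne.

4-ethyl-5-fluorodec-2-yne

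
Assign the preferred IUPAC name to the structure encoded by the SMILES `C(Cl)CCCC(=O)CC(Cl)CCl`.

1,2,8-trichlorooctan-4-one

The longest carbon chain that includes the carbonyl has 8 carbons, so the parent hydride is octane.
The highest-priority functional group is a ketone (C=O on an internal carbon), so the name ends in -one.
The numbering direction is chosen so that numbering from this end puts the carbonyl group at C-4 rather than C-5.
With this numbering: the carbonyl at C-4; chloro groups at C-1 and C-2 and C-8.
The name is 1,2,8-trichlorooctan-4-one.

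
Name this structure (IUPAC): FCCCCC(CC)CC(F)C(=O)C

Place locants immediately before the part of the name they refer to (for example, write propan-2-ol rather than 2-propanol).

The longest carbon chain that includes the carbonyl has 9 carbons, so the parent hydride is nonane.
The principal characteristic group is a ketone (C=O on an internal carbon), named with the suffix -one.
Number the chain so that numbering from this end puts the carbonyl group at C-2 rather than C-8.
That gives the carbonyl at C-2; an ethyl group at C-5; fluoro groups at C-3 and C-9.
Substituent prefixes are cited in alphabetical order (multiplying prefixes like di-/tri- are ignored for ordering).
The name is 5-ethyl-3,9-difluorononan-2-one.

5-ethyl-3,9-difluorononan-2-one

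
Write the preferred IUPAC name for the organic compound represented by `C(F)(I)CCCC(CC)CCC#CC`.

6-ethyl-10-fluoro-10-iododec-2-yne

Counting along the main chain through the multiple bond gives 10 carbons: the parent is decane.
There is one C≡C triple bond, indicated by the ending -yne.
Number the chain so that numbering from this end puts the triple bond at C-2 rather than C-8.
That gives the triple bond between C-2 and C-3; an ethyl group at C-6; a fluoro group at C-10; an iodo group at C-10.
The substituents are ordered alphabetically, ignoring any di-/tri- multipliers.
Assembling the pieces gives 6-ethyl-10-fluoro-10-iododec-2-yne.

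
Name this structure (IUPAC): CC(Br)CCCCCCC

The longest carbon chain is 9 atoms: the parent is nonane.
Number the chain so that the substituent locant set {2} is lower than {8} at the first point of difference.
With this numbering: a bromo group at C-2.
Assembling the pieces gives 2-bromononane.

2-bromononane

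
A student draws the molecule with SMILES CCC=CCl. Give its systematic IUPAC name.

1-chlorobut-1-ene

The longest chain bearing the multiple bond is 4 carbons long (butane).
There is one C=C double bond, indicated by the ending -ene.
Number the chain so that numbering from this end puts the double bond at C-1 rather than C-3.
This places the double bond between C-1 and C-2; a chloro group at C-1.
The name is 1-chlorobut-1-ene.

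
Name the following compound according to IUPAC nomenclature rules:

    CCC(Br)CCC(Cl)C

The parent chain contains 7 carbons (heptane).
Number the chain so that the substituent locant set {2,5} is lower than {3,6} at the first point of difference.
That gives a bromo group at C-5; a chloro group at C-2.
The substituents are ordered alphabetically, ignoring any di-/tri- multipliers.
Putting it together: 5-bromo-2-chloroheptane.

5-bromo-2-chloroheptane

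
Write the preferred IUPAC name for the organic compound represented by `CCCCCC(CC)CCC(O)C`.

The longest carbon chain that includes the –OH group has 10 carbons, so the parent hydride is decane.
The highest-priority functional group is an alcohol (–OH), so the name ends in -ol.
Choose the numbering such that numbering from this end puts the hydroxyl group at C-2 rather than C-9.
With this numbering: the hydroxyl at C-2; an ethyl group at C-5.
Assembling the pieces gives 5-ethyldecan-2-ol.

5-ethyldecan-2-ol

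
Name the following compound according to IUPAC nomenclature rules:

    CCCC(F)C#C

3-fluorohex-1-yne

Counting along the main chain through the multiple bond gives 6 carbons: the parent is hexane.
A C≡C triple bond in the chain gives the infix -yne-.
Number the chain so that numbering from this end puts the triple bond at C-1 rather than C-5.
That gives the triple bond between C-1 and C-2; a fluoro group at C-3.
Putting it together: 3-fluorohex-1-yne.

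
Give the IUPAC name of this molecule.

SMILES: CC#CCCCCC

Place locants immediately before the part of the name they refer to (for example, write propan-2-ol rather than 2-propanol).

Counting along the main chain through the multiple bond gives 8 carbons: the parent is octane.
There is one C≡C triple bond, indicated by the ending -yne.
Choose the numbering such that numbering from this end puts the triple bond at C-2 rather than C-6.
That gives the triple bond between C-2 and C-3.
Putting it together: oct-2-yne.

oct-2-yne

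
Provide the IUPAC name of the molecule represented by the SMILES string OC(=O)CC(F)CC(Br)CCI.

The longest chain bearing the –COOH group is 7 carbons long (heptane).
The principal characteristic group is a carboxylic acid (terminal –COOH), named with the suffix -oic acid.
Choose the numbering such that the carboxylic acid carbon is C-1 by definition.
That gives a bromo group at C-5; a fluoro group at C-3; an iodo group at C-7.
Prefixes are listed alphabetically: bromo, fluoro, iodo.
Assembling the pieces gives 5-bromo-3-fluoro-7-iodoheptanoic acid.

5-bromo-3-fluoro-7-iodoheptanoic acid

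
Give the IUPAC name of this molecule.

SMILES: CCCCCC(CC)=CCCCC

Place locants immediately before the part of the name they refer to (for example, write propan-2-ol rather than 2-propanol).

The longest chain bearing the multiple bond is 11 carbons long (undecane).
There is one C=C double bond, indicated by the ending -ene.
The numbering direction is chosen so that numbering from this end puts the double bond at C-5 rather than C-6.
With this numbering: the double bond between C-5 and C-6; an ethyl group at C-6.
The name is 6-ethylundec-5-ene.

6-ethylundec-5-ene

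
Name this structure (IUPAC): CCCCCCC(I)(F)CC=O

3-fluoro-3-iodononanal

Counting along the main chain through the –CHO group gives 9 carbons: the parent is nonane.
An aldehyde (terminal –CHO) is the principal characteristic group, giving the suffix -al.
Number the chain so that the aldehyde carbon is C-1 by definition.
With this numbering: a fluoro group at C-3; an iodo group at C-3.
The substituents are ordered alphabetically, ignoring any di-/tri- multipliers.
Assembling the pieces gives 3-fluoro-3-iodononanal.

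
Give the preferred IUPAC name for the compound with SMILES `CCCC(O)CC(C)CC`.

6-methyloctan-4-ol

The longest carbon chain that includes the –OH group has 8 carbons, so the parent hydride is octane.
The principal characteristic group is an alcohol (–OH), named with the suffix -ol.
The numbering direction is chosen so that numbering from this end puts the hydroxyl group at C-4 rather than C-5.
This places the hydroxyl at C-4; a methyl group at C-6.
Putting it together: 6-methyloctan-4-ol.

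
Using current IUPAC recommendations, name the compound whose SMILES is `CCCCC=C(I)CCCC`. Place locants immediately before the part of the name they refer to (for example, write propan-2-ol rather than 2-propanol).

The longest carbon chain that includes the multiple bond has 10 carbons, so the parent hydride is decane.
There is one C=C double bond, indicated by the ending -ene.
Choose the numbering such that the substituent locant set {5} is lower than {6} at the first point of difference.
That gives the double bond between C-5 and C-6; an iodo group at C-5.
Assembling the pieces gives 5-iododec-5-ene.

5-iododec-5-ene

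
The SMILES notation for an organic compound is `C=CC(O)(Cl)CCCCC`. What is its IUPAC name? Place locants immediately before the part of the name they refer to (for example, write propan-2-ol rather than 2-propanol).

The longest chain bearing the –OH group and the multiple bond is 8 carbons long (octane).
The highest-priority functional group is an alcohol (–OH), so the name ends in -ol.
The chain contains a C=C double bond, so the unsaturation ending is -ene.
The numbering direction is chosen so that numbering from this end puts the hydroxyl group at C-3 rather than C-6.
That gives the hydroxyl at C-3; the double bond between C-1 and C-2; a chloro group at C-3.
Putting it together: 3-chlorooct-1-en-3-ol.

3-chlorooct-1-en-3-ol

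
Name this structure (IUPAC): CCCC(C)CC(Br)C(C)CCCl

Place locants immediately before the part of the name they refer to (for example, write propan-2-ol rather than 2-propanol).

The parent chain contains 9 carbons (nonane).
The numbering direction is chosen so that the substituent locant set {1,3,4,6} is lower than {4,6,7,9} at the first point of difference.
This places a bromo group at C-4; a chloro group at C-1; methyl groups at C-3 and C-6.
Prefixes are listed alphabetically: bromo, chloro, methyl.
The name is 4-bromo-1-chloro-3,6-dimethylnonane.

4-bromo-1-chloro-3,6-dimethylnonane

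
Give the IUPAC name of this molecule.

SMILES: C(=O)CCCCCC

heptanal

Counting along the main chain through the –CHO group gives 7 carbons: the parent is heptane.
The principal characteristic group is an aldehyde (terminal –CHO), named with the suffix -al.
Choose the numbering such that the aldehyde carbon is C-1 by definition.
Assembling the pieces gives heptanal.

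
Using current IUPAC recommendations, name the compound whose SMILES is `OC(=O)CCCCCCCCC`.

The longest carbon chain that includes the –COOH group has 10 carbons, so the parent hydride is decane.
The principal characteristic group is a carboxylic acid (terminal –COOH), named with the suffix -oic acid.
Number the chain so that the carboxylic acid carbon is C-1 by definition.
Assembling the pieces gives decanoic acid.

decanoic acid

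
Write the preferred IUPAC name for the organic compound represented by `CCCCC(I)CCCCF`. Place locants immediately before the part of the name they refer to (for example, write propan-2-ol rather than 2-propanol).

1-fluoro-5-iodononane

The parent chain contains 9 carbons (nonane).
The numbering direction is chosen so that the substituent locant set {1,5} is lower than {5,9} at the first point of difference.
This places a fluoro group at C-1; an iodo group at C-5.
Prefixes are listed alphabetically: fluoro, iodo.
Putting it together: 1-fluoro-5-iodononane.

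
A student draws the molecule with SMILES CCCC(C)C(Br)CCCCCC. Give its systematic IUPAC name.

The parent chain contains 11 carbons (undecane).
Number the chain so that the substituent locant set {4,5} is lower than {7,8} at the first point of difference.
This places a bromo group at C-5; a methyl group at C-4.
Prefixes are listed alphabetically: bromo, methyl.
The name is 5-bromo-4-methylundecane.

5-bromo-4-methylundecane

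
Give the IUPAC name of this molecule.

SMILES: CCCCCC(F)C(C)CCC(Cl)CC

The parent chain contains 12 carbons (dodecane).
Choose the numbering such that the substituent locant set {3,6,7} is lower than {6,7,10} at the first point of difference.
That gives a chloro group at C-3; a fluoro group at C-7; a methyl group at C-6.
Prefixes are listed alphabetically: chloro, fluoro, methyl.
Assembling the pieces gives 3-chloro-7-fluoro-6-methyldodecane.

3-chloro-7-fluoro-6-methyldodecane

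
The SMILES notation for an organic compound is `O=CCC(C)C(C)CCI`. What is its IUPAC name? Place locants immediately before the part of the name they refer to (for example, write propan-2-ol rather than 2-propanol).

6-iodo-3,4-dimethylhexanal

The longest chain bearing the –CHO group is 6 carbons long (hexane).
An aldehyde (terminal –CHO) is the principal characteristic group, giving the suffix -al.
The numbering direction is chosen so that the aldehyde carbon is C-1 by definition.
This places an iodo group at C-6; methyl groups at C-3 and C-4.
Substituent prefixes are cited in alphabetical order (multiplying prefixes like di-/tri- are ignored for ordering).
The name is 6-iodo-3,4-dimethylhexanal.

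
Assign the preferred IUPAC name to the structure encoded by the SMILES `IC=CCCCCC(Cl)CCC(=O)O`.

4-chloro-10-iododec-9-enoic acid

The longest chain bearing the –COOH group and the multiple bond is 10 carbons long (decane).
The principal characteristic group is a carboxylic acid (terminal –COOH), named with the suffix -oic acid.
The chain contains a C=C double bond, so the unsaturation ending is -ene.
The numbering direction is chosen so that the carboxylic acid carbon is C-1 by definition.
With this numbering: the double bond between C-9 and C-10; a chloro group at C-4; an iodo group at C-10.
Substituent prefixes are cited in alphabetical order (multiplying prefixes like di-/tri- are ignored for ordering).
The name is 4-chloro-10-iododec-9-enoic acid.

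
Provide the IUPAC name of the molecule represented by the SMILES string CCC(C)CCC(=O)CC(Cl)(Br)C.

The longest chain bearing the carbonyl is 9 carbons long (nonane).
The highest-priority functional group is a ketone (C=O on an internal carbon), so the name ends in -one.
The numbering direction is chosen so that numbering from this end puts the carbonyl group at C-4 rather than C-6.
With this numbering: the carbonyl at C-4; a bromo group at C-2; a chloro group at C-2; a methyl group at C-7.
Prefixes are listed alphabetically: bromo, chloro, methyl.
The name is 2-bromo-2-chloro-7-methylnonan-4-one.

2-bromo-2-chloro-7-methylnonan-4-one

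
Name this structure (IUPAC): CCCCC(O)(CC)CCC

4-ethyloctan-4-ol

The longest chain bearing the –OH group is 8 carbons long (octane).
The highest-priority functional group is an alcohol (–OH), so the name ends in -ol.
The numbering direction is chosen so that numbering from this end puts the hydroxyl group at C-4 rather than C-5.
With this numbering: the hydroxyl at C-4; an ethyl group at C-4.
The name is 4-ethyloctan-4-ol.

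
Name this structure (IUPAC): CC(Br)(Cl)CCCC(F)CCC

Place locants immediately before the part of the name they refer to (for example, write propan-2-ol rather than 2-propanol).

2-bromo-2-chloro-6-fluorononane

The parent chain contains 9 carbons (nonane).
Choose the numbering such that the substituent locant set {2,2,6} is lower than {4,8,8} at the first point of difference.
This places a bromo group at C-2; a chloro group at C-2; a fluoro group at C-6.
Substituent prefixes are cited in alphabetical order (multiplying prefixes like di-/tri- are ignored for ordering).
Assembling the pieces gives 2-bromo-2-chloro-6-fluorononane.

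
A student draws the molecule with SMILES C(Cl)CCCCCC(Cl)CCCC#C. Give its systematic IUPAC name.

6,12-dichlorododec-1-yne

The longest carbon chain that includes the multiple bond has 12 carbons, so the parent hydride is dodecane.
There is one C≡C triple bond, indicated by the ending -yne.
Choose the numbering such that numbering from this end puts the triple bond at C-1 rather than C-11.
With this numbering: the triple bond between C-1 and C-2; chloro groups at C-6 and C-12.
The name is 6,12-dichlorododec-1-yne.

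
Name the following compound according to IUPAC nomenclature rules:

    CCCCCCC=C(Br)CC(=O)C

The longest chain bearing the carbonyl and the multiple bond is 11 carbons long (undecane).
The highest-priority functional group is a ketone (C=O on an internal carbon), so the name ends in -one.
A C=C double bond in the chain gives the infix -ene-.
Choose the numbering such that numbering from this end puts the carbonyl group at C-2 rather than C-10.
With this numbering: the carbonyl at C-2; the double bond between C-4 and C-5; a bromo group at C-4.
Putting it together: 4-bromoundec-4-en-2-one.

4-bromoundec-4-en-2-one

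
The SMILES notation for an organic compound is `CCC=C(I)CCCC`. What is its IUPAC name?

4-iodooct-3-ene

Counting along the main chain through the multiple bond gives 8 carbons: the parent is octane.
A C=C double bond in the chain gives the infix -ene-.
Choose the numbering such that numbering from this end puts the double bond at C-3 rather than C-5.
This places the double bond between C-3 and C-4; an iodo group at C-4.
The name is 4-iodooct-3-ene.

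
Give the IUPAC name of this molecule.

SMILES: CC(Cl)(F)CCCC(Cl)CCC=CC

6,10-dichloro-10-fluoroundec-2-ene

The longest chain bearing the multiple bond is 11 carbons long (undecane).
A C=C double bond in the chain gives the infix -ene-.
The numbering direction is chosen so that numbering from this end puts the double bond at C-2 rather than C-9.
That gives the double bond between C-2 and C-3; chloro groups at C-6 and C-10; a fluoro group at C-10.
Prefixes are listed alphabetically: chloro, fluoro.
The name is 6,10-dichloro-10-fluoroundec-2-ene.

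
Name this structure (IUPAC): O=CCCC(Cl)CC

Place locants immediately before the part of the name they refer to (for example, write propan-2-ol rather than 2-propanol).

4-chlorohexanal

Counting along the main chain through the –CHO group gives 6 carbons: the parent is hexane.
The highest-priority functional group is an aldehyde (terminal –CHO), so the name ends in -al.
Choose the numbering such that the aldehyde carbon is C-1 by definition.
That gives a chloro group at C-4.
Putting it together: 4-chlorohexanal.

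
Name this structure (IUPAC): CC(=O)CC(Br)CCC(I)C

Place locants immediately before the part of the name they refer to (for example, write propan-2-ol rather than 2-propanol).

4-bromo-7-iodooctan-2-one

The longest chain bearing the carbonyl is 8 carbons long (octane).
A ketone (C=O on an internal carbon) is the principal characteristic group, giving the suffix -one.
The numbering direction is chosen so that numbering from this end puts the carbonyl group at C-2 rather than C-7.
This places the carbonyl at C-2; a bromo group at C-4; an iodo group at C-7.
Substituent prefixes are cited in alphabetical order (multiplying prefixes like di-/tri- are ignored for ordering).
Assembling the pieces gives 4-bromo-7-iodooctan-2-one.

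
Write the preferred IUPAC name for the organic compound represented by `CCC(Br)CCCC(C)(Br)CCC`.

The longest carbon chain is 10 atoms: the parent is decane.
Number the chain so that the substituent locant set {3,7,7} is lower than {4,4,8} at the first point of difference.
That gives bromo groups at C-3 and C-7; a methyl group at C-7.
Prefixes are listed alphabetically: bromo, methyl.
Putting it together: 3,7-dibromo-7-methyldecane.

3,7-dibromo-7-methyldecane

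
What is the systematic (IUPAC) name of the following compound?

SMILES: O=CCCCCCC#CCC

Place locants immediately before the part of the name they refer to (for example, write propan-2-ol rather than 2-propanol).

The longest chain bearing the –CHO group and the multiple bond is 10 carbons long (decane).
An aldehyde (terminal –CHO) is the principal characteristic group, giving the suffix -al.
A C≡C triple bond in the chain gives the infix -yne-.
Number the chain so that the aldehyde carbon is C-1 by definition.
With this numbering: the triple bond between C-7 and C-8.
Putting it together: dec-7-ynal.

dec-7-ynal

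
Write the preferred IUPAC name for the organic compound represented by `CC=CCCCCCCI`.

9-iodonon-2-ene

The longest carbon chain that includes the multiple bond has 9 carbons, so the parent hydride is nonane.
There is one C=C double bond, indicated by the ending -ene.
The numbering direction is chosen so that numbering from this end puts the double bond at C-2 rather than C-7.
That gives the double bond between C-2 and C-3; an iodo group at C-9.
The name is 9-iodonon-2-ene.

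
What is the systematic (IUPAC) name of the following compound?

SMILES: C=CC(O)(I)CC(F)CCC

5-fluoro-3-iodooct-1-en-3-ol

The longest chain bearing the –OH group and the multiple bond is 8 carbons long (octane).
An alcohol (–OH) is the principal characteristic group, giving the suffix -ol.
The chain contains a C=C double bond, so the unsaturation ending is -ene.
Choose the numbering such that numbering from this end puts the hydroxyl group at C-3 rather than C-6.
That gives the hydroxyl at C-3; the double bond between C-1 and C-2; a fluoro group at C-5; an iodo group at C-3.
Substituent prefixes are cited in alphabetical order (multiplying prefixes like di-/tri- are ignored for ordering).
The name is 5-fluoro-3-iodooct-1-en-3-ol.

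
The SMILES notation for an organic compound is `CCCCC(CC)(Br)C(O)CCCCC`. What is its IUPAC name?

Counting along the main chain through the –OH group gives 11 carbons: the parent is undecane.
An alcohol (–OH) is the principal characteristic group, giving the suffix -ol.
Number the chain so that the substituent locant set {5,5} is lower than {7,7} at the first point of difference.
With this numbering: the hydroxyl at C-6; a bromo group at C-5; an ethyl group at C-5.
Substituent prefixes are cited in alphabetical order (multiplying prefixes like di-/tri- are ignored for ordering).
Assembling the pieces gives 5-bromo-5-ethylundecan-6-ol.

5-bromo-5-ethylundecan-6-ol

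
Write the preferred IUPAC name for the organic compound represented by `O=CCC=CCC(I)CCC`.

6-iodonon-3-enal

The longest chain bearing the –CHO group and the multiple bond is 9 carbons long (nonane).
The principal characteristic group is an aldehyde (terminal –CHO), named with the suffix -al.
There is one C=C double bond, indicated by the ending -ene.
Choose the numbering such that the aldehyde carbon is C-1 by definition.
That gives the double bond between C-3 and C-4; an iodo group at C-6.
Putting it together: 6-iodonon-3-enal.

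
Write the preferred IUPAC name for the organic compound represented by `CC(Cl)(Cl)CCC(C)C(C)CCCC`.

2,2-dichloro-5,6-dimethyldecane

The longest continuous carbon chain has 10 atoms, so the parent hydride is decane.
Choose the numbering such that the substituent locant set {2,2,5,6} is lower than {5,6,9,9} at the first point of difference.
This places two chloro groups at C-2; methyl groups at C-5 and C-6.
Prefixes are listed alphabetically: chloro, methyl.
The name is 2,2-dichloro-5,6-dimethyldecane.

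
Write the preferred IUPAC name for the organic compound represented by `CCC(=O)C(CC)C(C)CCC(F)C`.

Counting along the main chain through the carbonyl gives 9 carbons: the parent is nonane.
The principal characteristic group is a ketone (C=O on an internal carbon), named with the suffix -one.
The numbering direction is chosen so that numbering from this end puts the carbonyl group at C-3 rather than C-7.
With this numbering: the carbonyl at C-3; an ethyl group at C-4; a fluoro group at C-8; a methyl group at C-5.
Prefixes are listed alphabetically: ethyl, fluoro, methyl.
Assembling the pieces gives 4-ethyl-8-fluoro-5-methylnonan-3-one.

4-ethyl-8-fluoro-5-methylnonan-3-one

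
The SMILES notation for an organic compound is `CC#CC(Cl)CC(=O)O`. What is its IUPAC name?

3-chlorohex-4-ynoic acid

Counting along the main chain through the –COOH group and the multiple bond gives 6 carbons: the parent is hexane.
The highest-priority functional group is a carboxylic acid (terminal –COOH), so the name ends in -oic acid.
The chain contains a C≡C triple bond, so the unsaturation ending is -yne.
Number the chain so that the carboxylic acid carbon is C-1 by definition.
That gives the triple bond between C-4 and C-5; a chloro group at C-3.
The name is 3-chlorohex-4-ynoic acid.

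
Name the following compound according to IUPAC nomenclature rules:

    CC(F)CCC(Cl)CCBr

The longest carbon chain is 7 atoms: the parent is heptane.
Number the chain so that the substituent locant set {1,3,6} is lower than {2,5,7} at the first point of difference.
This places a bromo group at C-1; a chloro group at C-3; a fluoro group at C-6.
Prefixes are listed alphabetically: bromo, chloro, fluoro.
Assembling the pieces gives 1-bromo-3-chloro-6-fluoroheptane.

1-bromo-3-chloro-6-fluoroheptane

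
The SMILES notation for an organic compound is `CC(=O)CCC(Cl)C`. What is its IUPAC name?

5-chlorohexan-2-one

The longest chain bearing the carbonyl is 6 carbons long (hexane).
The highest-priority functional group is a ketone (C=O on an internal carbon), so the name ends in -one.
Choose the numbering such that numbering from this end puts the carbonyl group at C-2 rather than C-5.
With this numbering: the carbonyl at C-2; a chloro group at C-5.
The name is 5-chlorohexan-2-one.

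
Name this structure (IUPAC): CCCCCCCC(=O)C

Counting along the main chain through the carbonyl gives 9 carbons: the parent is nonane.
A ketone (C=O on an internal carbon) is the principal characteristic group, giving the suffix -one.
Number the chain so that numbering from this end puts the carbonyl group at C-2 rather than C-8.
That gives the carbonyl at C-2.
The name is nonan-2-one.

nonan-2-one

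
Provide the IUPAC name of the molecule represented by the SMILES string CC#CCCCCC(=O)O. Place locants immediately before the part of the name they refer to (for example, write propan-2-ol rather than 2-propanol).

The longest chain bearing the –COOH group and the multiple bond is 8 carbons long (octane).
The highest-priority functional group is a carboxylic acid (terminal –COOH), so the name ends in -oic acid.
A C≡C triple bond in the chain gives the infix -yne-.
Choose the numbering such that the carboxylic acid carbon is C-1 by definition.
That gives the triple bond between C-6 and C-7.
Putting it together: oct-6-ynoic acid.

oct-6-ynoic acid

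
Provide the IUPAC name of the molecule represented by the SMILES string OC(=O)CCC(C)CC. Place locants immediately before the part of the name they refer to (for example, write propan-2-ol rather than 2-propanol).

4-methylhexanoic acid

Counting along the main chain through the –COOH group gives 6 carbons: the parent is hexane.
The principal characteristic group is a carboxylic acid (terminal –COOH), named with the suffix -oic acid.
Choose the numbering such that the carboxylic acid carbon is C-1 by definition.
With this numbering: a methyl group at C-4.
The name is 4-methylhexanoic acid.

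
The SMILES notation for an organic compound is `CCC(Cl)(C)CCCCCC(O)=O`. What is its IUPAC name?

Counting along the main chain through the –COOH group gives 9 carbons: the parent is nonane.
A carboxylic acid (terminal –COOH) is the principal characteristic group, giving the suffix -oic acid.
Choose the numbering such that the carboxylic acid carbon is C-1 by definition.
That gives a chloro group at C-7; a methyl group at C-7.
Substituent prefixes are cited in alphabetical order (multiplying prefixes like di-/tri- are ignored for ordering).
Putting it together: 7-chloro-7-methylnonanoic acid.

7-chloro-7-methylnonanoic acid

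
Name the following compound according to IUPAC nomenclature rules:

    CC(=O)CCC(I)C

5-iodohexan-2-one

The longest chain bearing the carbonyl is 6 carbons long (hexane).
A ketone (C=O on an internal carbon) is the principal characteristic group, giving the suffix -one.
Choose the numbering such that numbering from this end puts the carbonyl group at C-2 rather than C-5.
This places the carbonyl at C-2; an iodo group at C-5.
The name is 5-iodohexan-2-one.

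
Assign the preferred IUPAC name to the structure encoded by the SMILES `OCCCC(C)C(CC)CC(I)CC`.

5-ethyl-7-iodo-4-methylnonan-1-ol

The longest carbon chain that includes the –OH group has 9 carbons, so the parent hydride is nonane.
An alcohol (–OH) is the principal characteristic group, giving the suffix -ol.
The numbering direction is chosen so that numbering from this end puts the hydroxyl group at C-1 rather than C-9.
That gives the hydroxyl at C-1; an ethyl group at C-5; an iodo group at C-7; a methyl group at C-4.
Substituent prefixes are cited in alphabetical order (multiplying prefixes like di-/tri- are ignored for ordering).
Assembling the pieces gives 5-ethyl-7-iodo-4-methylnonan-1-ol.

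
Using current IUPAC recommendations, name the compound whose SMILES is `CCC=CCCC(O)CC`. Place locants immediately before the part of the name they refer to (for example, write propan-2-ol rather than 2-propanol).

non-6-en-3-ol

The longest carbon chain that includes the –OH group and the multiple bond has 9 carbons, so the parent hydride is nonane.
An alcohol (–OH) is the principal characteristic group, giving the suffix -ol.
There is one C=C double bond, indicated by the ending -ene.
Number the chain so that numbering from this end puts the hydroxyl group at C-3 rather than C-7.
This places the hydroxyl at C-3; the double bond between C-6 and C-7.
The name is non-6-en-3-ol.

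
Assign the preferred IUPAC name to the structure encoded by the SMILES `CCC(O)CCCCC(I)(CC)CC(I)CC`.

The longest carbon chain that includes the –OH group has 12 carbons, so the parent hydride is dodecane.
The principal characteristic group is an alcohol (–OH), named with the suffix -ol.
Number the chain so that numbering from this end puts the hydroxyl group at C-3 rather than C-10.
With this numbering: the hydroxyl at C-3; an ethyl group at C-8; iodo groups at C-8 and C-10.
The substituents are ordered alphabetically, ignoring any di-/tri- multipliers.
Putting it together: 8-ethyl-8,10-diiodododecan-3-ol.

8-ethyl-8,10-diiodododecan-3-ol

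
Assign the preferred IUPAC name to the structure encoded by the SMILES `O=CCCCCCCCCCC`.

The longest chain bearing the –CHO group is 11 carbons long (undecane).
The highest-priority functional group is an aldehyde (terminal –CHO), so the name ends in -al.
The numbering direction is chosen so that the aldehyde carbon is C-1 by definition.
Putting it together: undecanal.

undecanal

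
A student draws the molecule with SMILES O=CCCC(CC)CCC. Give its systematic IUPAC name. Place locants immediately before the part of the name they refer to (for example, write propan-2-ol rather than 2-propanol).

4-ethylheptanal

The longest chain bearing the –CHO group is 7 carbons long (heptane).
The principal characteristic group is an aldehyde (terminal –CHO), named with the suffix -al.
The numbering direction is chosen so that the aldehyde carbon is C-1 by definition.
With this numbering: an ethyl group at C-4.
Putting it together: 4-ethylheptanal.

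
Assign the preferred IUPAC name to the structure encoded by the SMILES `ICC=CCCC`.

The longest carbon chain that includes the multiple bond has 6 carbons, so the parent hydride is hexane.
A C=C double bond in the chain gives the infix -ene-.
Number the chain so that numbering from this end puts the double bond at C-2 rather than C-4.
This places the double bond between C-2 and C-3; an iodo group at C-1.
Putting it together: 1-iodohex-2-ene.

1-iodohex-2-ene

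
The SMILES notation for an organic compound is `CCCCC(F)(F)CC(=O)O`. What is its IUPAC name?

The longest chain bearing the –COOH group is 7 carbons long (heptane).
A carboxylic acid (terminal –COOH) is the principal characteristic group, giving the suffix -oic acid.
The numbering direction is chosen so that the carboxylic acid carbon is C-1 by definition.
With this numbering: two fluoro groups at C-3.
The name is 3,3-difluoroheptanoic acid.

3,3-difluoroheptanoic acid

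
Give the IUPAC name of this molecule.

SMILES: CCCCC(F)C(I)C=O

3-fluoro-2-iodoheptanal

The longest chain bearing the –CHO group is 7 carbons long (heptane).
An aldehyde (terminal –CHO) is the principal characteristic group, giving the suffix -al.
Choose the numbering such that the aldehyde carbon is C-1 by definition.
That gives a fluoro group at C-3; an iodo group at C-2.
Substituent prefixes are cited in alphabetical order (multiplying prefixes like di-/tri- are ignored for ordering).
Assembling the pieces gives 3-fluoro-2-iodoheptanal.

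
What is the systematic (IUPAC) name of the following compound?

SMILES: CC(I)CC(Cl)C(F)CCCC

The parent chain contains 9 carbons (nonane).
The numbering direction is chosen so that the substituent locant set {2,4,5} is lower than {5,6,8} at the first point of difference.
With this numbering: a chloro group at C-4; a fluoro group at C-5; an iodo group at C-2.
Substituent prefixes are cited in alphabetical order (multiplying prefixes like di-/tri- are ignored for ordering).
The name is 4-chloro-5-fluoro-2-iodononane.

4-chloro-5-fluoro-2-iodononane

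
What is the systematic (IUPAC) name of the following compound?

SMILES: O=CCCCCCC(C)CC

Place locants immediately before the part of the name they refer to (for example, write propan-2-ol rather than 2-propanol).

7-methylnonanal

The longest chain bearing the –CHO group is 9 carbons long (nonane).
The highest-priority functional group is an aldehyde (terminal –CHO), so the name ends in -al.
Choose the numbering such that the aldehyde carbon is C-1 by definition.
With this numbering: a methyl group at C-7.
Assembling the pieces gives 7-methylnonanal.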